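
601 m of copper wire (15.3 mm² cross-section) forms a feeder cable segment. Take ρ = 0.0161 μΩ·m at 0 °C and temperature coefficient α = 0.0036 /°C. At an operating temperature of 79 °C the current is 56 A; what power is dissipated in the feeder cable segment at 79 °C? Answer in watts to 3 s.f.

2550 W

ρ = 0.0161 μΩ·m = 1.61×10^-8 Ω·m
A = 15.3 mm² = 1.530e-05 m²
R₍0₎ = ρL/A = (1.61×10^-8)(601)/(1.530e-05) = 0.6324 Ω
R₍79₎ = R₍0₎(1 + αΔT) = 0.6324 × (1 + 0.0036×79) = 0.8123 Ω
P = I²R = (56)² × 0.8123 = 2550 W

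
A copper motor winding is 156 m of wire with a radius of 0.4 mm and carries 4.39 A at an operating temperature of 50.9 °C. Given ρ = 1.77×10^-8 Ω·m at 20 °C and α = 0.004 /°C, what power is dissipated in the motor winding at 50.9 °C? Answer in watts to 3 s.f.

119 W

A = πr² = π(4.0000e-04 m)² = 5.027e-07 m²
R₍20₎ = ρL/A = (1.77×10^-8)(156)/(5.027e-07) = 5.493 Ω
R₍50.9₎ = R₍20₎(1 + αΔT) = 5.493 × (1 + 0.004×30.9) = 6.172 Ω
P = I²R = (4.39)² × 6.172 = 119 W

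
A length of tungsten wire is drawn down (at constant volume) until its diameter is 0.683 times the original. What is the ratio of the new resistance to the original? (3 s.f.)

4.60

Volume constant ⇒ L' = L/r² with r = 0.683. R' = ρL'/A' = ρ(L/r²)/(πr²d₀²/4) = R/r⁴.
Factor = 4.60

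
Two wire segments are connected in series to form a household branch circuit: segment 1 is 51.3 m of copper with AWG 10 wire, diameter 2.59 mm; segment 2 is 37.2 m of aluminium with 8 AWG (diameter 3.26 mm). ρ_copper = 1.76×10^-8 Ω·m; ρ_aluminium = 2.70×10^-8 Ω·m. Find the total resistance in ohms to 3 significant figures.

0.292 Ω

Segment 1: A = π(2.59/2 mm)² = π(1.2950e-03 m)² = 5.269e-06 m²
R₁ = ρL/A = (1.76×10^-8)(51.3)/(5.269e-06) = 0.1714 Ω
Segment 2: A = π(3.26/2 mm)² = π(1.6300e-03 m)² = 8.347e-06 m²
R₂ = (2.70×10^-8)(37.2)/(8.347e-06) = 0.1203 Ω
R = R₁ + R₂ = 0.292 Ω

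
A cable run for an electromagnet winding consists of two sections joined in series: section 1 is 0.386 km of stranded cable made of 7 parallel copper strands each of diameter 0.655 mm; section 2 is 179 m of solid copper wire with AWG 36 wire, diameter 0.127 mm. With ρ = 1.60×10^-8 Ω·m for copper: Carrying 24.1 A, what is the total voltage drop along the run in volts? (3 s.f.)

5510 V

Section 1: A_strand = π(3.2750e-04)² = 3.370e-07 m²; R₁ = ρL/(N·A_s) = (1.60×10^-8)(386)/(7×3.370e-07) = 2.618 Ω
Section 2: A = π(0.127/2 mm)² = π(6.3500e-05 m)² = 1.267e-08 m²
R₂ = (1.60×10^-8)(179)/(1.267e-08) = 226.1 Ω
R = R₁ + R₂ = 228.7 Ω
V = IR = 24.1 × 228.7 = 5510 V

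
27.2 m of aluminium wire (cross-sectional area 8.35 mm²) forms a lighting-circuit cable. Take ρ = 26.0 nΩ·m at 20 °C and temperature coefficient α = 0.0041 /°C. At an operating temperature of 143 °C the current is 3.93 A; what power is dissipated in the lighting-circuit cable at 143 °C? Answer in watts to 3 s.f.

ρ = 26.0 nΩ·m = 2.60×10^-8 Ω·m
A = 8.35 mm² = 8.350e-06 m²
R₍20₎ = ρL/A = (2.60×10^-8)(27.2)/(8.350e-06) = 0.08469 Ω
R₍143₎ = R₍20₎(1 + αΔT) = 0.08469 × (1 + 0.0041×123) = 0.1274 Ω
P = I²R = (3.93)² × 0.1274 = 1.97 W

1.97 W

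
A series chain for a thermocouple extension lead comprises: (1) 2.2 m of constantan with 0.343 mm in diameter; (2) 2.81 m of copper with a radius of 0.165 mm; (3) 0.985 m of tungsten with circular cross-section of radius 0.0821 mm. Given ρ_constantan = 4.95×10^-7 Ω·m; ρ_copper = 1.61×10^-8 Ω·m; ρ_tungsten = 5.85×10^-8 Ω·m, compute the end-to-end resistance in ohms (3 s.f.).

15.0 Ω

Seg 1: A = π(d/2)² = π(1.7150e-04 m)² = 9.240e-08 m²
R_1 = (4.95×10^-7)(2.2)/(9.240e-08) = 11.79 Ω
Seg 2: A = πr² = π(1.6500e-04 m)² = 8.553e-08 m²
R_2 = (1.61×10^-8)(2.81)/(8.553e-08) = 0.5289 Ω
Seg 3: A = πr² = π(8.2100e-05 m)² = 2.118e-08 m²
R_3 = (5.85×10^-8)(0.985)/(2.118e-08) = 2.721 Ω
R_total = R_1 + R_2 + R_3 = 15.0 Ω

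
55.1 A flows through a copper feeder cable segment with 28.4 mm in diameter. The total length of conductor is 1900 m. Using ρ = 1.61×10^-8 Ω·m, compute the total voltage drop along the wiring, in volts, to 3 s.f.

A = π(d/2)² = π(1.4200e-02 m)² = 6.335e-04 m²
R = ρL/A = (1.61×10^-8)(1900)/(6.335e-04) = 0.04829 Ω
V = IR = 55.1 × 0.04829 = 2.66 V

2.66 V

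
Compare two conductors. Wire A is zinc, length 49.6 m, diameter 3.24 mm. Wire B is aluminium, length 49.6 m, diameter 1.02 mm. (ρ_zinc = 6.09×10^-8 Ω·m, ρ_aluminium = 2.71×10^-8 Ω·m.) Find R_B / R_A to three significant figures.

R ∝ ρL/d², so R_B/R_A = (ρ_B/ρ_A) × (d_A/d_B)²
= (2.71×10^-8/6.09×10^-8) × (3.24/1.02)² = 4.49

4.49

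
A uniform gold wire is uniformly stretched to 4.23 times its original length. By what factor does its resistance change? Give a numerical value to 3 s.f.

17.9

Volume constant ⇒ A' = A/k with k = 4.23. R' = ρ(kL)/(A/k) = k²R.
Factor = 17.9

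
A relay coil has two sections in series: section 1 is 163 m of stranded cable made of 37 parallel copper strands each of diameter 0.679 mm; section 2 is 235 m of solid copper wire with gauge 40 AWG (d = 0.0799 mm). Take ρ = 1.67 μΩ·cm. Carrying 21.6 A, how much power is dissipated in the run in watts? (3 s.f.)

ρ = 1.67 μΩ·cm = 1.67×10^-8 Ω·m
Section 1: A_strand = π(3.3950e-04)² = 3.621e-07 m²; R₁ = ρL/(N·A_s) = (1.67×10^-8)(163)/(37×3.621e-07) = 0.2032 Ω
Section 2: A = π(0.0799/2 mm)² = π(3.9950e-05 m)² = 5.014e-09 m²
R₂ = (1.67×10^-8)(235)/(5.014e-09) = 782.7 Ω
R = R₁ + R₂ = 782.9 Ω
P = I²R = (21.6)² × 782.9 = 3.65×10^5 W

3.65×10^5 W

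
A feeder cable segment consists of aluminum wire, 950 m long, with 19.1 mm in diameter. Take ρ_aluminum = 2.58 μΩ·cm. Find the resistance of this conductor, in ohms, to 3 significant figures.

0.0855 Ω

ρ = 2.58 μΩ·cm = 2.58×10^-8 Ω·m
A = π(d/2)² = π(9.5500e-03 m)² = 2.865e-04 m²
R = ρL/A = (2.58×10^-8)(950 m)/(2.865e-04 m²) = 0.0855 Ω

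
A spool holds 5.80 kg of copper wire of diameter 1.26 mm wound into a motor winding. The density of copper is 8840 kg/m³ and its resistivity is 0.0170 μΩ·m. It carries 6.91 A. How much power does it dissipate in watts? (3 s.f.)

343 W

ρ = 0.0170 μΩ·m = 1.70×10^-8 Ω·m
A = π(d/2)² = π(6.3000e-04 m)² = 1.2469e-06 m²
L = m/(density·A) = 5.8/(8840×1.2469e-06) = 526.2 m
R = ρL/A = (1.70×10^-8)(526.2)/(1.2469e-06) = 7.174 Ω
P = I²R = (6.91)² × 7.174 = 343 W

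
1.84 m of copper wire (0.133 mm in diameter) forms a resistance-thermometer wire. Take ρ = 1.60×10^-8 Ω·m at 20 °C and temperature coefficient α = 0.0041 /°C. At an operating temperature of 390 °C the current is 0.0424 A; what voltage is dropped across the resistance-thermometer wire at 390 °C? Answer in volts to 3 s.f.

A = π(d/2)² = π(6.6500e-05 m)² = 1.389e-08 m²
R₍20₎ = ρL/A = (1.60×10^-8)(1.84)/(1.389e-08) = 2.119 Ω
R₍390₎ = R₍20₎(1 + αΔT) = 2.119 × (1 + 0.0041×370) = 5.334 Ω
V = IR = 0.0424 × 5.334 = 0.226 V

0.226 V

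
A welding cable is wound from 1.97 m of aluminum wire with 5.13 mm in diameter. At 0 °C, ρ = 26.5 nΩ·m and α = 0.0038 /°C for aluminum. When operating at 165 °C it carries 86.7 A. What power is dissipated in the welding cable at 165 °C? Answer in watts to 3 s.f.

ρ = 26.5 nΩ·m = 2.65×10^-8 Ω·m
A = π(d/2)² = π(2.5650e-03 m)² = 2.067e-05 m²
R₍0₎ = ρL/A = (2.65×10^-8)(1.97)/(2.067e-05) = 0.002526 Ω
R₍165₎ = R₍0₎(1 + αΔT) = 0.002526 × (1 + 0.0038×165) = 0.004109 Ω
P = I²R = (86.7)² × 0.004109 = 30.9 W

30.9 W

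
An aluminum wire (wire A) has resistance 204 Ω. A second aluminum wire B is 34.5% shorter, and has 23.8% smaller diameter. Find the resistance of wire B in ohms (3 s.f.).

R ∝ L/d², so R_B/R_A = (1 − 34.5/100) × (1 − 23.8/100)⁻²
= 0.655 × 1.722 = 1.128
R_B = 1.128 × 204 = 230 Ω

230 Ω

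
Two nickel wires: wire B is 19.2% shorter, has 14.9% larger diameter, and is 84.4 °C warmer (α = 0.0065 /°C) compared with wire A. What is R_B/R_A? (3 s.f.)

0.948

R ∝ ρL/d² with ρ ∝ (1+αΔT), so R_B/R_A = (1 − 19.2/100) × (1 + 14.9/100)⁻² × (1 + 0.0065×84.4)
= 0.808 × 0.7575 × 1.549 = 0.948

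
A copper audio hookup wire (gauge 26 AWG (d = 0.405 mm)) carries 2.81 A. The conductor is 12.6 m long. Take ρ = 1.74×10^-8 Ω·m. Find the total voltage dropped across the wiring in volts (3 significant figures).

A = π(0.405/2 mm)² = π(2.0250e-04 m)² = 1.288e-07 m²
R = ρL/A = (1.74×10^-8)(12.6)/(1.288e-07) = 1.702 Ω
V = IR = 2.81 × 1.702 = 4.78 V

4.78 V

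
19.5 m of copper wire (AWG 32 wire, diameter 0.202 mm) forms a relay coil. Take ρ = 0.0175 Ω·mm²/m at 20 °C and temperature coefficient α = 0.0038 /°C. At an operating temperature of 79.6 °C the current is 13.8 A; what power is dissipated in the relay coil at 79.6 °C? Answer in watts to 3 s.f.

2490 W

ρ = 0.0175 Ω·mm²/m = 1.75×10^-8 Ω·m
A = π(0.202/2 mm)² = π(1.0100e-04 m)² = 3.205e-08 m²
R₍20₎ = ρL/A = (1.75×10^-8)(19.5)/(3.205e-08) = 10.65 Ω
R₍79.6₎ = R₍20₎(1 + αΔT) = 10.65 × (1 + 0.0038×59.6) = 13.06 Ω
P = I²R = (13.8)² × 13.06 = 2490 W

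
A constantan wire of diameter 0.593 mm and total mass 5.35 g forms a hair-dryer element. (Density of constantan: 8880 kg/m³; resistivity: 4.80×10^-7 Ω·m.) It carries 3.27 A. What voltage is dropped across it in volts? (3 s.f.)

12.4 V

A = π(d/2)² = π(2.9650e-04 m)² = 2.7618e-07 m²
L = m/(density·A) = 0.00535/(8880×2.7618e-07) = 2.181 m
R = ρL/A = (4.80×10^-7)(2.181)/(2.7618e-07) = 3.791 Ω
V = IR = 3.27 × 3.791 = 12.4 V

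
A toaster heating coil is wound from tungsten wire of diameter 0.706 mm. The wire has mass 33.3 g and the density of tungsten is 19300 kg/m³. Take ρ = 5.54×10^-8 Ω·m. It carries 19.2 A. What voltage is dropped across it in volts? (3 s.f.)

A = π(d/2)² = π(3.5300e-04 m)² = 3.9147e-07 m²
L = m/(density·A) = 0.0333/(19300×3.9147e-07) = 4.407 m
R = ρL/A = (5.54×10^-8)(4.407)/(3.9147e-07) = 0.6237 Ω
V = IR = 19.2 × 0.6237 = 12.0 V

12.0 V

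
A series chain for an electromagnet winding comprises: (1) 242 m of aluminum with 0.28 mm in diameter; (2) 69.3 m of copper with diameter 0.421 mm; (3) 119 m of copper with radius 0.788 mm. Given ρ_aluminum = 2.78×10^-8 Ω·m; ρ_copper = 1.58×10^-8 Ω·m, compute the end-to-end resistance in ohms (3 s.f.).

Seg 1: A = π(d/2)² = π(1.4000e-04 m)² = 6.158e-08 m²
R_1 = (2.78×10^-8)(242)/(6.158e-08) = 109.3 Ω
Seg 2: A = π(d/2)² = π(2.1050e-04 m)² = 1.392e-07 m²
R_2 = (1.58×10^-8)(69.3)/(1.392e-07) = 7.866 Ω
Seg 3: A = πr² = π(7.8800e-04 m)² = 1.951e-06 m²
R_3 = (1.58×10^-8)(119)/(1.951e-06) = 0.9638 Ω
R_total = R_1 + R_2 + R_3 = 118 Ω

118 Ω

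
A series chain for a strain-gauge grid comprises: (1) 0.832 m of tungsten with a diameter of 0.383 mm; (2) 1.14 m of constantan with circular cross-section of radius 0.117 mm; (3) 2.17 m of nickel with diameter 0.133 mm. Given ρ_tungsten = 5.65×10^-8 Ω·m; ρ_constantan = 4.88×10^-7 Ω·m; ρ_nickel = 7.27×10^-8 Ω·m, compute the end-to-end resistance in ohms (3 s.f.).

Seg 1: A = π(d/2)² = π(1.9150e-04 m)² = 1.152e-07 m²
R_1 = (5.65×10^-8)(0.832)/(1.152e-07) = 0.408 Ω
Seg 2: A = πr² = π(1.1700e-04 m)² = 4.301e-08 m²
R_2 = (4.88×10^-7)(1.14)/(4.301e-08) = 12.94 Ω
Seg 3: A = π(d/2)² = π(6.6500e-05 m)² = 1.389e-08 m²
R_3 = (7.27×10^-8)(2.17)/(1.389e-08) = 11.36 Ω
R_total = R_1 + R_2 + R_3 = 24.7 Ω

24.7 Ω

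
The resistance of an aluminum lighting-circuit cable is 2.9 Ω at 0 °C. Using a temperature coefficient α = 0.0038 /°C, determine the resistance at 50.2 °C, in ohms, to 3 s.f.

ΔT = 50.2 − 0 = 50.2 °C
R = R₀(1 + αΔT) = 2.9 × (1 + 0.0038×50.2) = 2.9 × 1.191 = 3.45 Ω

3.45 Ω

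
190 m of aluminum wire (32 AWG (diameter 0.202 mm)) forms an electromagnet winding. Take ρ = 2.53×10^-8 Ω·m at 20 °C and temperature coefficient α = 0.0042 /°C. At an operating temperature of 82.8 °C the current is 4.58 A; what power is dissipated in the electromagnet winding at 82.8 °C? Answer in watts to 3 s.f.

A = π(0.202/2 mm)² = π(1.0100e-04 m)² = 3.205e-08 m²
R₍20₎ = ρL/A = (2.53×10^-8)(190)/(3.205e-08) = 150 Ω
R₍82.8₎ = R₍20₎(1 + αΔT) = 150 × (1 + 0.0042×62.8) = 189.6 Ω
P = I²R = (4.58)² × 189.6 = 3980 W

3980 W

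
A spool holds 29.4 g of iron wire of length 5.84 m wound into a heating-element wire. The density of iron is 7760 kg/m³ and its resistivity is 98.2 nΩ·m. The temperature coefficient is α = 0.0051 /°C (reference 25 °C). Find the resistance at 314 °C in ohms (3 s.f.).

2.19 Ω

ρ = 98.2 nΩ·m = 9.82×10^-8 Ω·m
A = m/(density·L) = 0.0294/(7760×5.84) = 6.4874e-07 m²
R = ρL/A = (9.82×10^-8)(5.84)/(6.4874e-07) = 0.884 Ω
R(314 °C) = 0.884 × (1 + 0.0051×289) = 2.19 Ω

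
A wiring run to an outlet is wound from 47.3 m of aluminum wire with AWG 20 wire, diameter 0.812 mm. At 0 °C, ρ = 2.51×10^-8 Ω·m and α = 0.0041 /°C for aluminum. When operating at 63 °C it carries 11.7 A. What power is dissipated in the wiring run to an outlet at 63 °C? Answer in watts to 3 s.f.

395 W

A = π(0.812/2 mm)² = π(4.0600e-04 m)² = 5.178e-07 m²
R₍0₎ = ρL/A = (2.51×10^-8)(47.3)/(5.178e-07) = 2.293 Ω
R₍63₎ = R₍0₎(1 + αΔT) = 2.293 × (1 + 0.0041×63) = 2.885 Ω
P = I²R = (11.7)² × 2.885 = 395 W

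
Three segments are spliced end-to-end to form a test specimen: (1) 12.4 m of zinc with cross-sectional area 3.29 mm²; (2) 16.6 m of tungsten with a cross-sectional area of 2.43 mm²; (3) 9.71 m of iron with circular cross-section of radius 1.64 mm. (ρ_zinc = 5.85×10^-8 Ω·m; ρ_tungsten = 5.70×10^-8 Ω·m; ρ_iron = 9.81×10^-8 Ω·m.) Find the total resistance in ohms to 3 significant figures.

Seg 1: A = 3.29 mm² = 3.290e-06 m²
R_1 = (5.85×10^-8)(12.4)/(3.290e-06) = 0.2205 Ω
Seg 2: A = 2.43 mm² = 2.430e-06 m²
R_2 = (5.70×10^-8)(16.6)/(2.430e-06) = 0.3894 Ω
Seg 3: A = πr² = π(1.6400e-03 m)² = 8.450e-06 m²
R_3 = (9.81×10^-8)(9.71)/(8.450e-06) = 0.1127 Ω
R_total = R_1 + R_2 + R_3 = 0.723 Ω

0.723 Ω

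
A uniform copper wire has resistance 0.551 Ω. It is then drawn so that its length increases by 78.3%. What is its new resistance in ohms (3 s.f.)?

k = 1 + 78.3/100 = 1.783; volume constant ⇒ A' = A/k, so R' = k²R.
R' = 3.179 × 0.551 = 1.75 Ω

1.75 Ω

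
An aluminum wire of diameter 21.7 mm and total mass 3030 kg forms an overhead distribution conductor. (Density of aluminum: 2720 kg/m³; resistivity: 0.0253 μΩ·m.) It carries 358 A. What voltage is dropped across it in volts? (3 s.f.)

73.8 V

ρ = 0.0253 μΩ·m = 2.53×10^-8 Ω·m
A = π(d/2)² = π(1.0850e-02 m)² = 3.6984e-04 m²
L = m/(density·A) = 3030/(2720×3.6984e-04) = 3012 m
R = ρL/A = (2.53×10^-8)(3012)/(3.6984e-04) = 0.2061 Ω
V = IR = 358 × 0.2061 = 73.8 V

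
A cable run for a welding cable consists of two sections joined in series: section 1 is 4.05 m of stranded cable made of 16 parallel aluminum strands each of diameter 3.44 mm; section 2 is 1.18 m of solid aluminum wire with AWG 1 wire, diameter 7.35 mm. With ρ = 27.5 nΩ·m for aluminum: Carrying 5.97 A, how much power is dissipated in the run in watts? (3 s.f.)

ρ = 27.5 nΩ·m = 2.75×10^-8 Ω·m
Section 1: A_strand = π(1.7200e-03)² = 9.294e-06 m²; R₁ = ρL/(N·A_s) = (2.75×10^-8)(4.05)/(16×9.294e-06) = 7.490×10^-4 Ω
Section 2: A = π(7.35/2 mm)² = π(3.6750e-03 m)² = 4.243e-05 m²
R₂ = (2.75×10^-8)(1.18)/(4.243e-05) = 7.648×10^-4 Ω
R = R₁ + R₂ = 0.001514 Ω
P = I²R = (5.97)² × 0.001514 = 0.0540 W

0.0540 W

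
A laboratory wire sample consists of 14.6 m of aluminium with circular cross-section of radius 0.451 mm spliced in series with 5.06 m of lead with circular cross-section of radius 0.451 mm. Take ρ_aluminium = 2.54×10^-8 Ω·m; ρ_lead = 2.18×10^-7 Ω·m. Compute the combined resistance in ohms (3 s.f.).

2.31 Ω

Segment 1: A = πr² = π(4.5100e-04 m)² = 6.390e-07 m²
R₁ = ρL/A = (2.54×10^-8)(14.6)/(6.390e-07) = 0.5803 Ω
R₂ = (2.18×10^-7)(5.06)/(6.390e-07) = 1.726 Ω
R = R₁ + R₂ = 2.31 Ω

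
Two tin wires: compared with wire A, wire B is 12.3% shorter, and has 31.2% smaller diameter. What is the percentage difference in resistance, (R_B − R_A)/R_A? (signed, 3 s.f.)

85.3%

R ∝ L/d², so R_B/R_A = (1 − 12.3/100) × (1 − 31.2/100)⁻²
= 0.877 × 2.113 = 1.853
(R_B − R_A)/R_A = 1.853 − 1 = 85.3%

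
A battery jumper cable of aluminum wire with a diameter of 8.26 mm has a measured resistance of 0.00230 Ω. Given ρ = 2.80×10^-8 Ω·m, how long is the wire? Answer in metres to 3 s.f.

4.40 m

A = π(d/2)² = π(4.1300e-03 m)² = 5.359e-05 m²
L = RA/ρ = (0.0023)(5.359e-05)/(2.80×10^-8) = 4.40 m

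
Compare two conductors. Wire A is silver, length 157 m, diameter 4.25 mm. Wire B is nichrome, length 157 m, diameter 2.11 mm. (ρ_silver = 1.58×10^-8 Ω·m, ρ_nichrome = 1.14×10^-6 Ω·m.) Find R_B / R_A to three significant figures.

293

R ∝ ρL/d², so R_B/R_A = (ρ_B/ρ_A) × (d_A/d_B)²
= (1.14×10^-6/1.58×10^-8) × (4.25/2.11)² = 293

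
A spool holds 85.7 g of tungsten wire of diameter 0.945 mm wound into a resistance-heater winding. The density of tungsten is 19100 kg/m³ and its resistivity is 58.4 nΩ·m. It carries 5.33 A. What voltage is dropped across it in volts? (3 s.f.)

ρ = 58.4 nΩ·m = 5.84×10^-8 Ω·m
A = π(d/2)² = π(4.7250e-04 m)² = 7.0138e-07 m²
L = m/(density·A) = 0.0857/(19100×7.0138e-07) = 6.397 m
R = ρL/A = (5.84×10^-8)(6.397)/(7.0138e-07) = 0.5327 Ω
V = IR = 5.33 × 0.5327 = 2.84 V

2.84 V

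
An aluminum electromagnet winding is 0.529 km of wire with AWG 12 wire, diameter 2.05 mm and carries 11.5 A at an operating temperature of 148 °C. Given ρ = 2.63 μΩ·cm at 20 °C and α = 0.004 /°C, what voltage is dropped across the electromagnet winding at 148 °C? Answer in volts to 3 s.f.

73.3 V

ρ = 2.63 μΩ·cm = 2.63×10^-8 Ω·m
A = π(2.05/2 mm)² = π(1.0250e-03 m)² = 3.301e-06 m²
R₍20₎ = ρL/A = (2.63×10^-8)(529)/(3.301e-06) = 4.215 Ω
R₍148₎ = R₍20₎(1 + αΔT) = 4.215 × (1 + 0.004×128) = 6.373 Ω
V = IR = 11.5 × 6.373 = 73.3 V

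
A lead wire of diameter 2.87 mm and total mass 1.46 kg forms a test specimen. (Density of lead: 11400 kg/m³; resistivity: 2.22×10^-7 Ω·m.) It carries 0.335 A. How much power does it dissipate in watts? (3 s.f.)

A = π(d/2)² = π(1.4350e-03 m)² = 6.4692e-06 m²
L = m/(density·A) = 1.46/(11400×6.4692e-06) = 19.8 m
R = ρL/A = (2.22×10^-7)(19.8)/(6.4692e-06) = 0.6794 Ω
P = I²R = (0.335)² × 0.6794 = 0.0762 W

0.0762 W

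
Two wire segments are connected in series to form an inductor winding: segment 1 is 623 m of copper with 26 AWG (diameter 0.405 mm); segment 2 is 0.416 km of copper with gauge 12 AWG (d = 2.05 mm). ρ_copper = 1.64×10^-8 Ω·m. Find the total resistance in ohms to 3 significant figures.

Segment 1: A = π(0.405/2 mm)² = π(2.0250e-04 m)² = 1.288e-07 m²
R₁ = ρL/A = (1.64×10^-8)(623)/(1.288e-07) = 79.31 Ω
Segment 2: A = π(2.05/2 mm)² = π(1.0250e-03 m)² = 3.301e-06 m²
R₂ = (1.64×10^-8)(416)/(3.301e-06) = 2.067 Ω
R = R₁ + R₂ = 81.4 Ω

81.4 Ω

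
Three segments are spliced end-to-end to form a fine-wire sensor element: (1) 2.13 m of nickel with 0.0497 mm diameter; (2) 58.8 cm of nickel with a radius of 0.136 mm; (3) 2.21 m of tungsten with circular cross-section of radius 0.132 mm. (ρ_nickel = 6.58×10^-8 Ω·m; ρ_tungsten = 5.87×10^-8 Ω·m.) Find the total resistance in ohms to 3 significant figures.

Seg 1: A = π(d/2)² = π(2.4850e-05 m)² = 1.940e-09 m²
R_1 = (6.58×10^-8)(2.13)/(1.940e-09) = 72.24 Ω
Seg 2: A = πr² = π(1.3600e-04 m)² = 5.811e-08 m²
R_2 = (6.58×10^-8)(0.588)/(5.811e-08) = 0.6658 Ω
Seg 3: A = πr² = π(1.3200e-04 m)² = 5.474e-08 m²
R_3 = (5.87×10^-8)(2.21)/(5.474e-08) = 2.37 Ω
R_total = R_1 + R_2 + R_3 = 75.3 Ω

75.3 Ω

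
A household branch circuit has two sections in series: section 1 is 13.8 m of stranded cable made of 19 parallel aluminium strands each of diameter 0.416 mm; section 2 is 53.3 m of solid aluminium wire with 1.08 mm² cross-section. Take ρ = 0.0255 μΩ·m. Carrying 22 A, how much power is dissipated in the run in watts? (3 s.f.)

675 W

ρ = 0.0255 μΩ·m = 2.55×10^-8 Ω·m
Section 1: A_strand = π(2.0800e-04)² = 1.359e-07 m²; R₁ = ρL/(N·A_s) = (2.55×10^-8)(13.8)/(19×1.359e-07) = 0.1363 Ω
Section 2: A = 1.08 mm² = 1.080e-06 m²
R₂ = (2.55×10^-8)(53.3)/(1.080e-06) = 1.258 Ω
R = R₁ + R₂ = 1.395 Ω
P = I²R = (22)² × 1.395 = 675 W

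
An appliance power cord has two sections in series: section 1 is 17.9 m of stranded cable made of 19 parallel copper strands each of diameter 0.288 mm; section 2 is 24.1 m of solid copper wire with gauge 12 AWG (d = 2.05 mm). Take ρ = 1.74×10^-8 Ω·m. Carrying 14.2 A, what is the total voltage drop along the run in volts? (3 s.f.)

Section 1: A_strand = π(1.4400e-04)² = 6.514e-08 m²; R₁ = ρL/(N·A_s) = (1.74×10^-8)(17.9)/(19×6.514e-08) = 0.2516 Ω
Section 2: A = π(2.05/2 mm)² = π(1.0250e-03 m)² = 3.301e-06 m²
R₂ = (1.74×10^-8)(24.1)/(3.301e-06) = 0.127 Ω
R = R₁ + R₂ = 0.3787 Ω
V = IR = 14.2 × 0.3787 = 5.38 V

5.38 V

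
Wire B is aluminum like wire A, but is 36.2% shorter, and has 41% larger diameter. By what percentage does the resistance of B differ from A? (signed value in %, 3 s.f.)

R ∝ L/d², so R_B/R_A = (1 − 36.2/100) × (1 + 41/100)⁻²
= 0.638 × 0.503 = 0.3209
(R_B − R_A)/R_A = 0.3209 − 1 = -67.9%

-67.9%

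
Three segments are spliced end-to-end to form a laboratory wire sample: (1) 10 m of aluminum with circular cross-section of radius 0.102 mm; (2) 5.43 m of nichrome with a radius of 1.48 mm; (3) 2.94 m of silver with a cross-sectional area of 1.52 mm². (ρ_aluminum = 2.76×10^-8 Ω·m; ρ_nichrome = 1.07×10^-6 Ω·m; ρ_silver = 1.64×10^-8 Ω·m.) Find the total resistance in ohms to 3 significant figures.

Seg 1: A = πr² = π(1.0200e-04 m)² = 3.269e-08 m²
R_1 = (2.76×10^-8)(10)/(3.269e-08) = 8.444 Ω
Seg 2: A = πr² = π(1.4800e-03 m)² = 6.881e-06 m²
R_2 = (1.07×10^-6)(5.43)/(6.881e-06) = 0.8443 Ω
Seg 3: A = 1.52 mm² = 1.520e-06 m²
R_3 = (1.64×10^-8)(2.94)/(1.520e-06) = 0.03172 Ω
R_total = R_1 + R_2 + R_3 = 9.32 Ω

9.32 Ω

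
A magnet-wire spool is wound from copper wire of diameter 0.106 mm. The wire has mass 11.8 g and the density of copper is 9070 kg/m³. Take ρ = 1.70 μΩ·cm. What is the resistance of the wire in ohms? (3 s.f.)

284 Ω

ρ = 1.70 μΩ·cm = 1.70×10^-8 Ω·m
A = π(d/2)² = π(5.3000e-05 m)² = 8.8247e-09 m²
L = m/(density·A) = 0.0118/(9070×8.8247e-09) = 147.4 m
R = ρL/A = (1.70×10^-8)(147.4)/(8.8247e-09) = 284 Ω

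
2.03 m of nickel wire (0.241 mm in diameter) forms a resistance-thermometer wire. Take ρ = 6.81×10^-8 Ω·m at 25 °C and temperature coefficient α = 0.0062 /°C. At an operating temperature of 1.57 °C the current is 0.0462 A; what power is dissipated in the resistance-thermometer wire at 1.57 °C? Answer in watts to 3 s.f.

0.00553 W

A = π(d/2)² = π(1.2050e-04 m)² = 4.562e-08 m²
R₍25₎ = ρL/A = (6.81×10^-8)(2.03)/(4.562e-08) = 3.031 Ω
R₍1.57₎ = R₍25₎(1 + αΔT) = 3.031 × (1 + 0.0062×-23.4) = 2.59 Ω
P = I²R = (0.0462)² × 2.59 = 0.00553 W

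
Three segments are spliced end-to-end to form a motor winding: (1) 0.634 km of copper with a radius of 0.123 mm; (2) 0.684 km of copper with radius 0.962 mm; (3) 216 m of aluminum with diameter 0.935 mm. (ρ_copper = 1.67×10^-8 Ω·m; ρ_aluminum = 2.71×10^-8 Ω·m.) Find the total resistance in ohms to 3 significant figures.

235 Ω

Seg 1: A = πr² = π(1.2300e-04 m)² = 4.753e-08 m²
R_1 = (1.67×10^-8)(634)/(4.753e-08) = 222.8 Ω
Seg 2: A = πr² = π(9.6200e-04 m)² = 2.907e-06 m²
R_2 = (1.67×10^-8)(684)/(2.907e-06) = 3.929 Ω
Seg 3: A = π(d/2)² = π(4.6750e-04 m)² = 6.866e-07 m²
R_3 = (2.71×10^-8)(216)/(6.866e-07) = 8.525 Ω
R_total = R_1 + R_2 + R_3 = 235 Ω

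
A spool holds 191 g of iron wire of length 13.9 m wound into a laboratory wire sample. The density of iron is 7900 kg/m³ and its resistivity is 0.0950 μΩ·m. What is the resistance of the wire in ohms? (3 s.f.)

ρ = 0.0950 μΩ·m = 9.50×10^-8 Ω·m
A = m/(density·L) = 0.191/(7900×13.9) = 1.7394e-06 m²
R = ρL/A = (9.50×10^-8)(13.9)/(1.7394e-06) = 0.759 Ω

0.759 Ω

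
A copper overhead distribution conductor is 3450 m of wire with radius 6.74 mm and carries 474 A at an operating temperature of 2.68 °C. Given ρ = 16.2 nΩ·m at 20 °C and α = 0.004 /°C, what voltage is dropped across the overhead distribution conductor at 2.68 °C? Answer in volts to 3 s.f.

ρ = 16.2 nΩ·m = 1.62×10^-8 Ω·m
A = πr² = π(6.7400e-03 m)² = 1.427e-04 m²
R₍20₎ = ρL/A = (1.62×10^-8)(3450)/(1.427e-04) = 0.3916 Ω
R₍2.68₎ = R₍20₎(1 + αΔT) = 0.3916 × (1 + 0.004×-17.3) = 0.3645 Ω
V = IR = 474 × 0.3645 = 173 V

173 V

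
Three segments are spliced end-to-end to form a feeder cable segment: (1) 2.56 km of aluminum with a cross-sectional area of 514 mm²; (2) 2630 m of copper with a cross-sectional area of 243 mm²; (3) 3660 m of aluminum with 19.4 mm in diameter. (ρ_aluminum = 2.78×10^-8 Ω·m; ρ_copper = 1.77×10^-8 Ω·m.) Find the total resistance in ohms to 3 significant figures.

0.674 Ω

Seg 1: A = 514 mm² = 5.140e-04 m²
R_1 = (2.78×10^-8)(2560)/(5.140e-04) = 0.1385 Ω
Seg 2: A = 243 mm² = 2.430e-04 m²
R_2 = (1.77×10^-8)(2630)/(2.430e-04) = 0.1916 Ω
Seg 3: A = π(d/2)² = π(9.7000e-03 m)² = 2.956e-04 m²
R_3 = (2.78×10^-8)(3660)/(2.956e-04) = 0.3442 Ω
R_total = R_1 + R_2 + R_3 = 0.674 Ω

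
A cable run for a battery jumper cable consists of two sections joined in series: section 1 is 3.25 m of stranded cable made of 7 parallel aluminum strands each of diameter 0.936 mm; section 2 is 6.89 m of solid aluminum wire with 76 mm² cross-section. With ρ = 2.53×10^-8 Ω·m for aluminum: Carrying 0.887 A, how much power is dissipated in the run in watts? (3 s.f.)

0.0152 W

Section 1: A_strand = π(4.6800e-04)² = 6.881e-07 m²; R₁ = ρL/(N·A_s) = (2.53×10^-8)(3.25)/(7×6.881e-07) = 0.01707 Ω
Section 2: A = 76 mm² = 7.600e-05 m²
R₂ = (2.53×10^-8)(6.89)/(7.600e-05) = 0.002294 Ω
R = R₁ + R₂ = 0.01936 Ω
P = I²R = (0.887)² × 0.01936 = 0.0152 W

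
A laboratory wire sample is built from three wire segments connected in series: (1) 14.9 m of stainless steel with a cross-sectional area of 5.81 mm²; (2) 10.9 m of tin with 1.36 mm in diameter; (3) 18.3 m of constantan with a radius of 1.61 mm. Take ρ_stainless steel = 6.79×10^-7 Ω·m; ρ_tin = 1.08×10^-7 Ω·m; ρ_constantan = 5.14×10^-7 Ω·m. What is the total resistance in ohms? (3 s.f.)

Seg 1: A = 5.81 mm² = 5.810e-06 m²
R_1 = (6.79×10^-7)(14.9)/(5.810e-06) = 1.741 Ω
Seg 2: A = π(d/2)² = π(6.8000e-04 m)² = 1.453e-06 m²
R_2 = (1.08×10^-7)(10.9)/(1.453e-06) = 0.8104 Ω
Seg 3: A = πr² = π(1.6100e-03 m)² = 8.143e-06 m²
R_3 = (5.14×10^-7)(18.3)/(8.143e-06) = 1.155 Ω
R_total = R_1 + R_2 + R_3 = 3.71 Ω

3.71 Ω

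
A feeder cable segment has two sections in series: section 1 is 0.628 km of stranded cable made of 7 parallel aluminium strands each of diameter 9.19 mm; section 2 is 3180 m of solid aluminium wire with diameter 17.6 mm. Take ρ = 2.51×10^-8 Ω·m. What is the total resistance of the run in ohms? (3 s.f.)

0.362 Ω

Section 1: A_strand = π(4.5950e-03)² = 6.633e-05 m²; R₁ = ρL/(N·A_s) = (2.51×10^-8)(628)/(7×6.633e-05) = 0.03395 Ω
Section 2: A = π(d/2)² = π(8.8000e-03 m)² = 2.433e-04 m²
R₂ = (2.51×10^-8)(3180)/(2.433e-04) = 0.3281 Ω
R = R₁ + R₂ = 0.362 Ω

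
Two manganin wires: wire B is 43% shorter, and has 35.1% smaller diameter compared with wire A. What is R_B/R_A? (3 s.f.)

R ∝ L/d², so R_B/R_A = (1 − 43/100) × (1 − 35.1/100)⁻²
= 0.57 × 2.374 = 1.35

1.35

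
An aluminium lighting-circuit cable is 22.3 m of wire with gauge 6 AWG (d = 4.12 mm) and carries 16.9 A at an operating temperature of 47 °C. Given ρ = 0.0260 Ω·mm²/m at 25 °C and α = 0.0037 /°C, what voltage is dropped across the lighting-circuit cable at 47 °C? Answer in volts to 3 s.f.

ρ = 0.0260 Ω·mm²/m = 2.60×10^-8 Ω·m
A = π(4.12/2 mm)² = π(2.0600e-03 m)² = 1.333e-05 m²
R₍25₎ = ρL/A = (2.60×10^-8)(22.3)/(1.333e-05) = 0.04349 Ω
R₍47₎ = R₍25₎(1 + αΔT) = 0.04349 × (1 + 0.0037×22) = 0.04703 Ω
V = IR = 16.9 × 0.04703 = 0.795 V

0.795 V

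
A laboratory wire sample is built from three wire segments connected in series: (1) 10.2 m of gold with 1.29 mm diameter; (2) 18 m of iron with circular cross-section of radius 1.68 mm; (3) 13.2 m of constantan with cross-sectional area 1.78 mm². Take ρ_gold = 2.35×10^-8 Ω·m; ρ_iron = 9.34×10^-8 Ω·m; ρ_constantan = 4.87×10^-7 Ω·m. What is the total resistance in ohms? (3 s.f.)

Seg 1: A = π(d/2)² = π(6.4500e-04 m)² = 1.307e-06 m²
R_1 = (2.35×10^-8)(10.2)/(1.307e-06) = 0.1834 Ω
Seg 2: A = πr² = π(1.6800e-03 m)² = 8.867e-06 m²
R_2 = (9.34×10^-8)(18)/(8.867e-06) = 0.1896 Ω
Seg 3: A = 1.78 mm² = 1.780e-06 m²
R_3 = (4.87×10^-7)(13.2)/(1.780e-06) = 3.611 Ω
R_total = R_1 + R_2 + R_3 = 3.98 Ω

3.98 Ω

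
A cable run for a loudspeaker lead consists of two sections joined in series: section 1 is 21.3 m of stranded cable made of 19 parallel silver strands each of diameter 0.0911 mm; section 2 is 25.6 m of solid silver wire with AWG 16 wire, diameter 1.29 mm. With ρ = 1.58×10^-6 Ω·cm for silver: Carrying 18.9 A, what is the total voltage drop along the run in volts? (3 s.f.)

57.2 V

ρ = 1.58×10^-6 Ω·cm = 1.58×10^-8 Ω·m
Section 1: A_strand = π(4.5550e-05)² = 6.518e-09 m²; R₁ = ρL/(N·A_s) = (1.58×10^-8)(21.3)/(19×6.518e-09) = 2.717 Ω
Section 2: A = π(1.29/2 mm)² = π(6.4500e-04 m)² = 1.307e-06 m²
R₂ = (1.58×10^-8)(25.6)/(1.307e-06) = 0.3095 Ω
R = R₁ + R₂ = 3.027 Ω
V = IR = 18.9 × 3.027 = 57.2 V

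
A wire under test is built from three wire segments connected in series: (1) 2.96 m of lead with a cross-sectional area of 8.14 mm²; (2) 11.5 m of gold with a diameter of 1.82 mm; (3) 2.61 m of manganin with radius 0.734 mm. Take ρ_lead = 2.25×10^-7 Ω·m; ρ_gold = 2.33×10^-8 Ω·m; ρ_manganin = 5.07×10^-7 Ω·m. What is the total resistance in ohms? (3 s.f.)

0.967 Ω

Seg 1: A = 8.14 mm² = 8.140e-06 m²
R_1 = (2.25×10^-7)(2.96)/(8.140e-06) = 0.08182 Ω
Seg 2: A = π(d/2)² = π(9.1000e-04 m)² = 2.602e-06 m²
R_2 = (2.33×10^-8)(11.5)/(2.602e-06) = 0.103 Ω
Seg 3: A = πr² = π(7.3400e-04 m)² = 1.693e-06 m²
R_3 = (5.07×10^-7)(2.61)/(1.693e-06) = 0.7818 Ω
R_total = R_1 + R_2 + R_3 = 0.967 Ω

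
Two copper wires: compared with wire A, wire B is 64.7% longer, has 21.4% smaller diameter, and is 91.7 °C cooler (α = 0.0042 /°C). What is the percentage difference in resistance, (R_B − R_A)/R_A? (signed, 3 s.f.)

63.9%

R ∝ ρL/d² with ρ ∝ (1+αΔT), so R_B/R_A = (1 + 64.7/100) × (1 − 21.4/100)⁻² × (1 − 0.0042×91.7)
= 1.647 × 1.619 × 0.6149 = 1.639
(R_B − R_A)/R_A = 1.639 − 1 = 63.9%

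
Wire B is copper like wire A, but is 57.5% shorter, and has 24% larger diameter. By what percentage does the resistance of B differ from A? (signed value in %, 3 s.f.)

-72.4%

R ∝ L/d², so R_B/R_A = (1 − 57.5/100) × (1 + 24/100)⁻²
= 0.425 × 0.6504 = 0.2764
(R_B − R_A)/R_A = 0.2764 − 1 = -72.4%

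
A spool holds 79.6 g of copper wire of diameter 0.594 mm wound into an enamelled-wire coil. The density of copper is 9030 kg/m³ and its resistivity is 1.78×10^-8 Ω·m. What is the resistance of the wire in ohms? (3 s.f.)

A = π(d/2)² = π(2.9700e-04 m)² = 2.7712e-07 m²
L = m/(density·A) = 0.0796/(9030×2.7712e-07) = 31.81 m
R = ρL/A = (1.78×10^-8)(31.81)/(2.7712e-07) = 2.04 Ω

2.04 Ω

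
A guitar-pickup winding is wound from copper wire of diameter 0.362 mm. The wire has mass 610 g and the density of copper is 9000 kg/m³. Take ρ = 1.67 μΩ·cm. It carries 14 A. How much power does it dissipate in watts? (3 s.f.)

ρ = 1.67 μΩ·cm = 1.67×10^-8 Ω·m
A = π(d/2)² = π(1.8100e-04 m)² = 1.0292e-07 m²
L = m/(density·A) = 0.61/(9000×1.0292e-07) = 658.5 m
R = ρL/A = (1.67×10^-8)(658.5)/(1.0292e-07) = 106.9 Ω
P = I²R = (14)² × 106.9 = 20900 W

20900 W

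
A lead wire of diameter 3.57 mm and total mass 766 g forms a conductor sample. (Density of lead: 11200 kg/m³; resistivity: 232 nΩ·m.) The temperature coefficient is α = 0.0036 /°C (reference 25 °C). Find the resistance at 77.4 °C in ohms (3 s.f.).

ρ = 232 nΩ·m = 2.32×10^-7 Ω·m
A = π(d/2)² = π(1.7850e-03 m)² = 1.0010e-05 m²
L = m/(density·A) = 0.766/(11200×1.0010e-05) = 6.833 m
R = ρL/A = (2.32×10^-7)(6.833)/(1.0010e-05) = 0.1584 Ω
R(77.4 °C) = 0.1584 × (1 + 0.0036×52.4) = 0.188 Ω

0.188 Ω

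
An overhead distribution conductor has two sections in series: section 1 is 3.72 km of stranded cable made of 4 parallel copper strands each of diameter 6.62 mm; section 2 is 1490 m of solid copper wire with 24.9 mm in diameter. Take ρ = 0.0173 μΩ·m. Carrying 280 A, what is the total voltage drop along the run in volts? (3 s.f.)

ρ = 0.0173 μΩ·m = 1.73×10^-8 Ω·m
Section 1: A_strand = π(3.3100e-03)² = 3.442e-05 m²; R₁ = ρL/(N·A_s) = (1.73×10^-8)(3720)/(4×3.442e-05) = 0.4674 Ω
Section 2: A = π(d/2)² = π(1.2450e-02 m)² = 4.870e-04 m²
R₂ = (1.73×10^-8)(1490)/(4.870e-04) = 0.05294 Ω
R = R₁ + R₂ = 0.5204 Ω
V = IR = 280 × 0.5204 = 146 V

146 V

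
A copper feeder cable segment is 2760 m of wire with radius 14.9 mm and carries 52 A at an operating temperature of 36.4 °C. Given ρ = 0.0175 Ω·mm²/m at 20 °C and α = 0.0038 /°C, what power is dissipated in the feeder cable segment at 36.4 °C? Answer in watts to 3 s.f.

ρ = 0.0175 Ω·mm²/m = 1.75×10^-8 Ω·m
A = πr² = π(1.4900e-02 m)² = 6.975e-04 m²
R₍20₎ = ρL/A = (1.75×10^-8)(2760)/(6.975e-04) = 0.06925 Ω
R₍36.4₎ = R₍20₎(1 + αΔT) = 0.06925 × (1 + 0.0038×16.4) = 0.07357 Ω
P = I²R = (52)² × 0.07357 = 199 W

199 W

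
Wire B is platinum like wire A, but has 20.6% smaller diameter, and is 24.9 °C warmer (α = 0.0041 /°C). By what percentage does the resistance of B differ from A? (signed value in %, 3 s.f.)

74.8%

R ∝ ρL/d² with ρ ∝ (1+αΔT), so R_B/R_A = (1 − 20.6/100)⁻² × (1 + 0.0041×24.9)
= 1.586 × 1.102 = 1.748
(R_B − R_A)/R_A = 1.748 − 1 = 74.8%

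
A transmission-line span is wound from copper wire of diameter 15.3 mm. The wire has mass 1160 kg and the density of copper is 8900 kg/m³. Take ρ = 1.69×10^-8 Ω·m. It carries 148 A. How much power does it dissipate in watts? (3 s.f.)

1430 W

A = π(d/2)² = π(7.6500e-03 m)² = 1.8385e-04 m²
L = m/(density·A) = 1160/(8900×1.8385e-04) = 708.9 m
R = ρL/A = (1.69×10^-8)(708.9)/(1.8385e-04) = 0.06516 Ω
P = I²R = (148)² × 0.06516 = 1430 W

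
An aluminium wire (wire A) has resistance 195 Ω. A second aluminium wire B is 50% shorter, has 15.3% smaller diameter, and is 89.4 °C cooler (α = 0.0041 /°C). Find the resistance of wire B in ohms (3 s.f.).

R ∝ ρL/d² with ρ ∝ (1+αΔT), so R_B/R_A = (1 − 50/100) × (1 − 15.3/100)⁻² × (1 − 0.0041×89.4)
= 0.5 × 1.394 × 0.6335 = 0.4415
R_B = 0.4415 × 195 = 86.1 Ω

86.1 Ω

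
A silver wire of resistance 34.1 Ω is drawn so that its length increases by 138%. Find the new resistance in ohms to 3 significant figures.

193 Ω

k = 1 + 138/100 = 2.38; volume constant ⇒ A' = A/k, so R' = k²R.
R' = 5.664 × 34.1 = 193 Ω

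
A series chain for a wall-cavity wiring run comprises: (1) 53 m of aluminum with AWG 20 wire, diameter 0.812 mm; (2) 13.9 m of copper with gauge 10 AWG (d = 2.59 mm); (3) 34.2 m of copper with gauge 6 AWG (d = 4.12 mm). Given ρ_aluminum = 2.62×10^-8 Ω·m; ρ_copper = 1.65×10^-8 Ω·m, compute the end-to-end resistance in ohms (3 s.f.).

2.77 Ω

Seg 1: A = π(0.812/2 mm)² = π(4.0600e-04 m)² = 5.178e-07 m²
R_1 = (2.62×10^-8)(53)/(5.178e-07) = 2.681 Ω
Seg 2: A = π(2.59/2 mm)² = π(1.2950e-03 m)² = 5.269e-06 m²
R_2 = (1.65×10^-8)(13.9)/(5.269e-06) = 0.04353 Ω
Seg 3: A = π(4.12/2 mm)² = π(2.0600e-03 m)² = 1.333e-05 m²
R_3 = (1.65×10^-8)(34.2)/(1.333e-05) = 0.04233 Ω
R_total = R_1 + R_2 + R_3 = 2.77 Ω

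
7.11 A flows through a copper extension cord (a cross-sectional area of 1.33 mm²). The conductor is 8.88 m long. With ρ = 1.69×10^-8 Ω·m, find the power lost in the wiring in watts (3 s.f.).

5.70 W

A = 1.33 mm² = 1.330e-06 m²
R = ρL/A = (1.69×10^-8)(8.88)/(1.330e-06) = 0.1128 Ω
P = I²R = (7.11)² × 0.1128 = 5.70 W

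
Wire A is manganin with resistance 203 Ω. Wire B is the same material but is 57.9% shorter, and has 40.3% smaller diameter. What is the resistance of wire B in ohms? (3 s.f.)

240 Ω

R ∝ L/d², so R_B/R_A = (1 − 57.9/100) × (1 − 40.3/100)⁻²
= 0.421 × 2.806 = 1.181
R_B = 1.181 × 203 = 240 Ω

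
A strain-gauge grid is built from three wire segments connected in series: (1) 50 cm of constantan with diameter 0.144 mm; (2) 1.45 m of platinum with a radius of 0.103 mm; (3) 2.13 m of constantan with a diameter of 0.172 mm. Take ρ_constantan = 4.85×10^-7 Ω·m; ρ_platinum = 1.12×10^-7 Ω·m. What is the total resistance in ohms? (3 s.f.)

64.2 Ω

Seg 1: A = π(d/2)² = π(7.2000e-05 m)² = 1.629e-08 m²
R_1 = (4.85×10^-7)(0.5)/(1.629e-08) = 14.89 Ω
Seg 2: A = πr² = π(1.0300e-04 m)² = 3.333e-08 m²
R_2 = (1.12×10^-7)(1.45)/(3.333e-08) = 4.873 Ω
Seg 3: A = π(d/2)² = π(8.6000e-05 m)² = 2.324e-08 m²
R_3 = (4.85×10^-7)(2.13)/(2.324e-08) = 44.46 Ω
R_total = R_1 + R_2 + R_3 = 64.2 Ω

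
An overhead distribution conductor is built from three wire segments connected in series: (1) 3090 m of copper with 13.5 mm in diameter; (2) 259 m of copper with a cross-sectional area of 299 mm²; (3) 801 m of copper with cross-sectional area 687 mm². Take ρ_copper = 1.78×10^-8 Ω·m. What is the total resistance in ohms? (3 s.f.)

Seg 1: A = π(d/2)² = π(6.7500e-03 m)² = 1.431e-04 m²
R_1 = (1.78×10^-8)(3090)/(1.431e-04) = 0.3843 Ω
Seg 2: A = 299 mm² = 2.990e-04 m²
R_2 = (1.78×10^-8)(259)/(2.990e-04) = 0.01542 Ω
Seg 3: A = 687 mm² = 6.870e-04 m²
R_3 = (1.78×10^-8)(801)/(6.870e-04) = 0.02075 Ω
R_total = R_1 + R_2 + R_3 = 0.420 Ω

0.420 Ω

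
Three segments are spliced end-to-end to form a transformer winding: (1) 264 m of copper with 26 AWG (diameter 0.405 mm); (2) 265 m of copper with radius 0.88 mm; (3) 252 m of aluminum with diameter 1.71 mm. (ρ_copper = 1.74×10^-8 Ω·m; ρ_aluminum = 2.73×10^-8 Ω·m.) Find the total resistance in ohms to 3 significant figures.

40.5 Ω

Seg 1: A = π(0.405/2 mm)² = π(2.0250e-04 m)² = 1.288e-07 m²
R_1 = (1.74×10^-8)(264)/(1.288e-07) = 35.66 Ω
Seg 2: A = πr² = π(8.8000e-04 m)² = 2.433e-06 m²
R_2 = (1.74×10^-8)(265)/(2.433e-06) = 1.895 Ω
Seg 3: A = π(d/2)² = π(8.5500e-04 m)² = 2.297e-06 m²
R_3 = (2.73×10^-8)(252)/(2.297e-06) = 2.996 Ω
R_total = R_1 + R_2 + R_3 = 40.5 Ω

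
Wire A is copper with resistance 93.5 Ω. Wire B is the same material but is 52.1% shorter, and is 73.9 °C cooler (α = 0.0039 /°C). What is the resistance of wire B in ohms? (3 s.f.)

R ∝ ρL/d² with ρ ∝ (1+αΔT), so R_B/R_A = (1 − 52.1/100) × (1 − 0.0039×73.9)
= 0.479 × 0.7118 = 0.3409
R_B = 0.3409 × 93.5 = 31.9 Ω

31.9 Ω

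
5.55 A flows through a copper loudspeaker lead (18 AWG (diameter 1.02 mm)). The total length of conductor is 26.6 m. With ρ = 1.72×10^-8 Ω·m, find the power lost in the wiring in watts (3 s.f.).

17.2 W

A = π(1.02/2 mm)² = π(5.1000e-04 m)² = 8.171e-07 m²
R = ρL/A = (1.72×10^-8)(26.6)/(8.171e-07) = 0.5599 Ω
P = I²R = (5.55)² × 0.5599 = 17.2 W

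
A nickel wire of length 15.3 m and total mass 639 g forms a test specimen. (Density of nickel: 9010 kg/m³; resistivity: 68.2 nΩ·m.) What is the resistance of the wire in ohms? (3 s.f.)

ρ = 68.2 nΩ·m = 6.82×10^-8 Ω·m
A = m/(density·L) = 0.639/(9010×15.3) = 4.6354e-06 m²
R = ρL/A = (6.82×10^-8)(15.3)/(4.6354e-06) = 0.225 Ω

0.225 Ω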